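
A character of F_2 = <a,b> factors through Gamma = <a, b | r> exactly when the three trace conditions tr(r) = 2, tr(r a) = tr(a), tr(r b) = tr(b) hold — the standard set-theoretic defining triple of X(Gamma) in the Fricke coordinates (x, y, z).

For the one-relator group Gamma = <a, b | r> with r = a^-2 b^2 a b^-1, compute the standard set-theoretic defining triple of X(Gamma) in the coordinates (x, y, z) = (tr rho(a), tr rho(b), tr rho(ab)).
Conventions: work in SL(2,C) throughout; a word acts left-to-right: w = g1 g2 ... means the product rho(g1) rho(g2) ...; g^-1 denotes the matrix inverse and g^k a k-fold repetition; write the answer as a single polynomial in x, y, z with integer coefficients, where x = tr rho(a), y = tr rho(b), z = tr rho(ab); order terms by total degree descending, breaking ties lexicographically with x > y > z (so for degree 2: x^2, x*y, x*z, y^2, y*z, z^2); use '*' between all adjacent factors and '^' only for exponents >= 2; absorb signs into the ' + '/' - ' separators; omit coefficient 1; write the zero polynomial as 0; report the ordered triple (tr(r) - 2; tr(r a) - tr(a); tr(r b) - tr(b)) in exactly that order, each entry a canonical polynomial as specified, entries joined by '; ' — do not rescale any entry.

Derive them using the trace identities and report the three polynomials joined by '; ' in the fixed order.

reduce: tr(b^2) = tr(b) tr(b) - tr(1)  (reduce the b square) = y^2 - 2
so tr(b^2 a) = tr(b) tr(a b) - tr(a)  (reduce the b square) = y*z - x
tr(a^-1 b^2) = tr(b^2) tr(a) - tr(b^2 a)  (eliminate a^-1) = x*y^2 - y*z - x
reduce: tr(b^2 a b) = tr(b) tr(b a b) - tr(b a)  (reduce the b square) = y^2*z - x*y - z
so tr(a b a b) = tr(b a) tr(b a) - tr(1)  (split on b) = z^2 - 2
tr(a b a) = tr(a) tr(b a) - tr(b)  (reduce the a square) = x*z - y
so tr(b^2 a b a) = tr(b) tr(a b a b) - tr(a b a)  (reduce the b square) = y*z^2 - x*z - y
reduce: tr(a^-1 b^2 a b) = tr(b^2 a b) tr(a) - tr(b^2 a b a)  (eliminate a^-1) = x*y^2*z - x^2*y - y*z^2 + y
so tr(a^-2 b^2 a b) = tr(a^-1 b^2 a b) tr(a) - tr(a^-1 b^2 a b a)  (eliminate a^-1) = x^2*y^2*z - x^3*y - x*y*z^2 - y^2*z + 2*x*y + z
tr(a^-2 b^2 a b^-1) = tr(a^-2 b^2 a) tr(b) - tr(a^-2 b^2 a b)  (eliminate b^-1) = -x^2*y^2*z + x^3*y + x*y^3 + x*y*z^2 - 3*x*y - z
reduce: tr(a b^2 a) = tr(a) tr(b^2 a) - tr(b^2)   [square of a] = x*y*z - x^2 - y^2 + 2
tr(b^2 a b^-1 a) = tr(a b^2 a) tr(b) - tr(a b^2 a b)   [inverse elimination on b] = x*y^2*z - x^2*y - y^3 - y*z^2 + x*z + 3*y
tr(a^-1 b^2 a b^-1) = tr(b^2 a b^-1) tr(a) - tr(b^2 a b^-1 a)   [inverse elimination on a] = -x*y^2*z + x^2*y + y^3 + y*z^2 - 3*y
assemble the triple (tr(r) - 2; tr(r a) - x; tr(r b) - y)

-x^2*y^2*z + x^3*y + x*y^3 + x*y*z^2 - 3*x*y - z - 2; -x*y^2*z + x^2*y + y^3 + y*z^2 - x - 3*y; x*y^2 - y*z - x - y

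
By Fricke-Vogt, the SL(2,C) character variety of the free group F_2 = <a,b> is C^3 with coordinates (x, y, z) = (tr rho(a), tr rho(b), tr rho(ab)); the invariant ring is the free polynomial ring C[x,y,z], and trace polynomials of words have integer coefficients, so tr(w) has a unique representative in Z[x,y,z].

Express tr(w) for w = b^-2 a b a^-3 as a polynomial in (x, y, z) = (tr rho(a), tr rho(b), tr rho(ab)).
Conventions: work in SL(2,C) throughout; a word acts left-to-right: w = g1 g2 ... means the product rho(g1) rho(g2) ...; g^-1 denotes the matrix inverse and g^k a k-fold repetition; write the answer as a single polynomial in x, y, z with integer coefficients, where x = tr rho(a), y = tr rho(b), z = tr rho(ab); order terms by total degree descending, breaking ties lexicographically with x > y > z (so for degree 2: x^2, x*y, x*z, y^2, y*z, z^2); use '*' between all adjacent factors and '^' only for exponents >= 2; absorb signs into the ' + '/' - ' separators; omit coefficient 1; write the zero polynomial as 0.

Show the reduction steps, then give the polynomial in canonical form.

-x^3*y^2*z + x^4*y + x^2*y^3 + x^2*y*z^2 + x*y^2*z - 5*x^2*y - y^3 - y*z^2 + x*z + 3*y

trace(b a^-1) = trace(b) trace(a) - trace(b a)  (eliminate a^-1) = x*y - z
so trace(b a b) = trace(b) trace(a b) - trace(a)  (reduce the b square) = y*z - x
so trace(b a b a) = trace(a b) trace(a b) - trace(1)  (split on a) = z^2 - 2
trace(a^-1 b a b) = trace(b a b) trace(a) - trace(b a b a)  (eliminate a^-1) = x*y*z - x^2 - z^2 + 2
reduce: trace(a b a^-2 b) = trace(a^-1 b a b) trace(a) - trace(a^-1 b a b a)  (eliminate a^-1) = x^2*y*z - x^3 - x*z^2 - y*z + 3*x
trace(a^-2 b^-1 a b) = trace(a b a^-2) trace(b) - trace(a b a^-2 b)  (eliminate b^-1) = -x^2*y*z + x^3 + x*y^2 + x*z^2 - 3*x
trace(a^-1 b^-1 a b) = trace(a b a^-1) trace(b) - trace(a b a^-1 b)  (eliminate b^-1) = -x*y*z + x^2 + y^2 + z^2 - 2
trace(b^-1 a b a^-3) = trace(a^-2 b^-1 a b) trace(a) - trace(a^-2 b^-1 a b a)  (eliminate a^-1) = -x^3*y*z + x^4 + x^2*y^2 + x^2*z^2 + x*y*z - 4*x^2 - y^2 - z^2 + 2
trace(b a^-2) = trace(b a^-1) trace(a) - trace(b)  (eliminate a^-1) = x^2*y - x*z - y
trace(b^-2 a b a^-3) = trace(b^-1 a b a^-3) trace(b) - trace(b^-1 a b a^-3 b)  (eliminate b^-1) = -x^3*y^2*z + x^4*y + x^2*y^3 + x^2*y*z^2 + x*y^2*z - 5*x^2*y - y^3 - y*z^2 + x*z + 3*y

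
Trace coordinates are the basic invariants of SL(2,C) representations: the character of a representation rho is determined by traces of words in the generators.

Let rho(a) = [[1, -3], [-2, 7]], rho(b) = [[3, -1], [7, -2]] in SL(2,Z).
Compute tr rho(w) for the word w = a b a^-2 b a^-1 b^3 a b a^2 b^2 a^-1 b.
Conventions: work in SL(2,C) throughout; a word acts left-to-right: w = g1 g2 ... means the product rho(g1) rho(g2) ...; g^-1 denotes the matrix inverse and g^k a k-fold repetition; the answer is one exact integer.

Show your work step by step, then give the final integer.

-92103491

rho(a) = [[1, -3], [-2, 7]]
... * rho(b) = [[3, -1], [7, -2]]  ->  [[-18, 5], [43, -12]]
... * rho(a^-1) = [[7, 3], [2, 1]]  ->  [[-116, -49], [277, 117]]
... * rho(a^-1) = [[7, 3], [2, 1]]  ->  [[-910, -397], [2173, 948]]
... * rho(b) = [[3, -1], [7, -2]]  ->  [[-5509, 1704], [13155, -4069]]
... * rho(a^-1) = [[7, 3], [2, 1]]  ->  [[-35155, -14823], [83947, 35396]]
... * rho(b) = [[3, -1], [7, -2]]  ->  [[-209226, 64801], [499613, -154739]]
... * rho(b) = [[3, -1], [7, -2]]  ->  [[-174071, 79624], [415666, -190135]]
... * rho(b) = [[3, -1], [7, -2]]  ->  [[35155, 14823], [-83947, -35396]]
... * rho(a) = [[1, -3], [-2, 7]]  ->  [[5509, -1704], [-13155, 4069]]
... * rho(b) = [[3, -1], [7, -2]]  ->  [[4599, -2101], [-10982, 5017]]
... * rho(a) = [[1, -3], [-2, 7]]  ->  [[8801, -28504], [-21016, 68065]]
... * rho(a) = [[1, -3], [-2, 7]]  ->  [[65809, -225931], [-157146, 539503]]
... * rho(b) = [[3, -1], [7, -2]]  ->  [[-1384090, 386053], [3305083, -921860]]
... * rho(b) = [[3, -1], [7, -2]]  ->  [[-1449899, 611984], [3462229, -1461363]]
... * rho(a^-1) = [[7, 3], [2, 1]]  ->  [[-8925325, -3737713], [21312877, 8925324]]
... * rho(b) = [[3, -1], [7, -2]]  ->  [[-52939966, 16400751], [126415899, -39163525]]
tr = -52939966 + -39163525 = -92103491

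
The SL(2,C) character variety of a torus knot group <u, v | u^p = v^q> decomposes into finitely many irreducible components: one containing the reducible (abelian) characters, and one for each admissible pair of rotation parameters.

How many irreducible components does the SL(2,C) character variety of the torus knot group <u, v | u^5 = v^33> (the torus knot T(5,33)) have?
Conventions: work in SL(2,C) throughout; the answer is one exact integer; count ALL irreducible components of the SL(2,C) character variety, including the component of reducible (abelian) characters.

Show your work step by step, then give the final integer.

65

For T(5,33): irreducibility forces the central element u^5 = v^33 to one of +I, -I.
So on each irreducible component the traces are pinned: tr(u) = 2*cos(pi*alpha/5) with 1 <= alpha <= 4, tr(v) = 2*cos(pi*beta/33) with 1 <= beta <= 32.
Consistency of u^5 = (-1)^alpha I with v^33 = (-1)^beta I forces alpha = beta (mod 2).
Enumerate parity-matched pairs: 2*16 odd-odd plus 2*16 even-even gives 64.
That is 64 components of irreducible characters, and with the reducible (abelian) component the total is 65.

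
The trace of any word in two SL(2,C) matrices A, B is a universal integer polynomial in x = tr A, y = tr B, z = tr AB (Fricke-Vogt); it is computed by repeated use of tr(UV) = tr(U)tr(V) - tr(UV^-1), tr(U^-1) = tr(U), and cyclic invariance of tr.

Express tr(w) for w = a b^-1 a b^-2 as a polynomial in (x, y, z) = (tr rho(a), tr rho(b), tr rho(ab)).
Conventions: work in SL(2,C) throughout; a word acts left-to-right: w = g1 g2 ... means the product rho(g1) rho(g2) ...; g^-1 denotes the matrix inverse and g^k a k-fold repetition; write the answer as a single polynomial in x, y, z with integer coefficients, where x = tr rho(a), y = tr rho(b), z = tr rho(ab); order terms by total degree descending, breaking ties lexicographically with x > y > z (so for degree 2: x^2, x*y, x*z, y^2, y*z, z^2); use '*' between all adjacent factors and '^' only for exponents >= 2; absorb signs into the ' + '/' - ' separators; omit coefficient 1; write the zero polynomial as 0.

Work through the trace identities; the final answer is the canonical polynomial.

x^2*y^3 - 2*x*y^2*z - x^2*y + y*z^2 + x*z - y

tr(a^2) = tr(a) tr(a) - tr(1)   [square of a] = x^2 - 2
use: tr(a^2 b) = tr(a) tr(b a) - tr(b)   [square of a] = x*z - y
tr(a b^-1 a) = tr(a^2) tr(b) - tr(a^2 b)   [inverse elimination on b] = x^2*y - x*z - y
apply: tr(a b a b) = tr(b a) tr(b a) - tr(1)   [split at a repeated b] = z^2 - 2
apply: tr(a b^-1 a b) = tr(a b a) tr(b) - tr(a b a b)   [inverse elimination on b] = x*y*z - y^2 - z^2 + 2
tr(b^-1 a b^-1 a) = tr(a b^-1 a) tr(b) - tr(a b^-1 a b)   [inverse elimination on b] = x^2*y^2 - 2*x*y*z + z^2 - 2
tr(a b^-1 a b^-2) = tr(b^-1 a b^-1 a) tr(b) - tr(b^-1 a b^-1 a b)   [inverse elimination on b] = x^2*y^3 - 2*x*y^2*z - x^2*y + y*z^2 + x*z - y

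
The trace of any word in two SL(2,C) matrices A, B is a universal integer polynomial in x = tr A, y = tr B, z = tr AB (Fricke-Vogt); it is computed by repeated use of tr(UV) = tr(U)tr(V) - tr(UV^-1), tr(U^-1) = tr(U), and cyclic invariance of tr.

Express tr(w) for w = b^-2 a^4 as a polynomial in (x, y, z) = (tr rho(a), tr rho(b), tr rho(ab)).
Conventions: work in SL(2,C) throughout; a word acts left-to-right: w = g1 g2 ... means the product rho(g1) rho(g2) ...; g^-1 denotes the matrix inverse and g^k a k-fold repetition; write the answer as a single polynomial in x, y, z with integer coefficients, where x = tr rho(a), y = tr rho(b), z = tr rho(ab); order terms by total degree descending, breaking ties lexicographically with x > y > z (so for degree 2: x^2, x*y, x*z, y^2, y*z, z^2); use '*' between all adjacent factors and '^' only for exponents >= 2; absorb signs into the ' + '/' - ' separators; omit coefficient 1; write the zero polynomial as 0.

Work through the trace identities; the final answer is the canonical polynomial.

x^4*y^2 - x^3*y*z - x^4 - 3*x^2*y^2 + 2*x*y*z + 4*x^2 + y^2 - 2

trace(a^2) = trace(a)*trace(a) - trace(1)   [square of a] = x^2 - 2
trace(a^3) = trace(a)*trace(a^2) - trace(a)   [square of a] = x^3 - 3*x
apply: trace(a^4) = trace(a)*trace(a^3) - trace(a^2)   [square of a] = x^4 - 4*x^2 + 2
trace(b a^2) = trace(a)*trace(b a) - trace(b)   [square of a] = x*z - y
trace(a^2 b a) = trace(a)*trace(b a^2) - trace(b a)   [square of a] = x^2*z - x*y - z
use: trace(a^4 b) = trace(a)*trace(a^2 b a) - trace(a^2 b)   [square of a] = x^3*z - x^2*y - 2*x*z + y
use: trace(b^-1 a^4) = trace(a^4)*trace(b) - trace(a^4 b)   [inverse elimination on b] = x^4*y - x^3*z - 3*x^2*y + 2*x*z + y
trace(b^-2 a^4) = trace(b^-1 a^4)*trace(b) - trace(b^-1 a^4 b)   [inverse elimination on b] = x^4*y^2 - x^3*y*z - x^4 - 3*x^2*y^2 + 2*x*y*z + 4*x^2 + y^2 - 2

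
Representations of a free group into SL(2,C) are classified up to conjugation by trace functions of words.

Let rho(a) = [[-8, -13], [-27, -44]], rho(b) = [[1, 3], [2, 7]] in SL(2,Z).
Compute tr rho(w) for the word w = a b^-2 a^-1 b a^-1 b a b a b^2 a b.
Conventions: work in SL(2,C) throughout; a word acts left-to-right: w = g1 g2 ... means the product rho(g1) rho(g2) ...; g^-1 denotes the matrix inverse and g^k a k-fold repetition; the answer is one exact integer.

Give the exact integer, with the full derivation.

-191073323641103

rho(a) = [[-8, -13], [-27, -44]]
... * rho(b^-1) = [[7, -3], [-2, 1]]  ->  [[-30, 11], [-101, 37]]
... * rho(b^-1) = [[7, -3], [-2, 1]]  ->  [[-232, 101], [-781, 340]]
... * rho(a^-1) = [[-44, 13], [27, -8]]  ->  [[12935, -3824], [43544, -12873]]
... * rho(b) = [[1, 3], [2, 7]]  ->  [[5287, 12037], [17798, 40521]]
... * rho(a^-1) = [[-44, 13], [27, -8]]  ->  [[92371, -27565], [310955, -92794]]
... * rho(b) = [[1, 3], [2, 7]]  ->  [[37241, 84158], [125367, 283307]]
... * rho(a) = [[-8, -13], [-27, -44]]  ->  [[-2570194, -4187085], [-8652225, -14095279]]
... * rho(b) = [[1, 3], [2, 7]]  ->  [[-10944364, -37020177], [-36842783, -124623628]]
... * rho(a) = [[-8, -13], [-27, -44]]  ->  [[1087099691, 1771164520], [3659580220, 5962395811]]
... * rho(b) = [[1, 3], [2, 7]]  ->  [[4629428731, 15659450713], [15584371842, 52715511337]]
... * rho(b) = [[1, 3], [2, 7]]  ->  [[35948330157, 123504441184], [121015394516, 415761694885]]
... * rho(a) = [[-8, -13], [-27, -44]]  ->  [[-3622206553224, -5901523704137], [-12193688918023, -19866714703648]]
... * rho(b) = [[1, 3], [2, 7]]  ->  [[-15425253961498, -52177285588631], [-51927118325319, -175648069679605]]
tr = -15425253961498 + -175648069679605 = -191073323641103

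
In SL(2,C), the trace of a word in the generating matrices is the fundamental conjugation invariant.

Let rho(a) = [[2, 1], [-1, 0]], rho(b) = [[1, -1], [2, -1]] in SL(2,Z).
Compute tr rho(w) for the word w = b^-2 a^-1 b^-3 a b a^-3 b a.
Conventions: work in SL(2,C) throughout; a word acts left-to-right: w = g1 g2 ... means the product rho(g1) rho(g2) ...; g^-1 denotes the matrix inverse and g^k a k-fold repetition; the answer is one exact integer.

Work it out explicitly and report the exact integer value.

-10

rho(b^-1) = [[-1, 1], [-2, 1]]
... * rho(b^-1) = [[-1, 1], [-2, 1]]  ->  [[-1, 0], [0, -1]]
... * rho(a^-1) = [[0, -1], [1, 2]]  ->  [[0, 1], [-1, -2]]
... * rho(b^-1) = [[-1, 1], [-2, 1]]  ->  [[-2, 1], [5, -3]]
... * rho(b^-1) = [[-1, 1], [-2, 1]]  ->  [[0, -1], [1, 2]]
... * rho(b^-1) = [[-1, 1], [-2, 1]]  ->  [[2, -1], [-5, 3]]
... * rho(a) = [[2, 1], [-1, 0]]  ->  [[5, 2], [-13, -5]]
... * rho(b) = [[1, -1], [2, -1]]  ->  [[9, -7], [-23, 18]]
... * rho(a^-1) = [[0, -1], [1, 2]]  ->  [[-7, -23], [18, 59]]
... * rho(a^-1) = [[0, -1], [1, 2]]  ->  [[-23, -39], [59, 100]]
... * rho(a^-1) = [[0, -1], [1, 2]]  ->  [[-39, -55], [100, 141]]
... * rho(b) = [[1, -1], [2, -1]]  ->  [[-149, 94], [382, -241]]
... * rho(a) = [[2, 1], [-1, 0]]  ->  [[-392, -149], [1005, 382]]
tr = -392 + 382 = -10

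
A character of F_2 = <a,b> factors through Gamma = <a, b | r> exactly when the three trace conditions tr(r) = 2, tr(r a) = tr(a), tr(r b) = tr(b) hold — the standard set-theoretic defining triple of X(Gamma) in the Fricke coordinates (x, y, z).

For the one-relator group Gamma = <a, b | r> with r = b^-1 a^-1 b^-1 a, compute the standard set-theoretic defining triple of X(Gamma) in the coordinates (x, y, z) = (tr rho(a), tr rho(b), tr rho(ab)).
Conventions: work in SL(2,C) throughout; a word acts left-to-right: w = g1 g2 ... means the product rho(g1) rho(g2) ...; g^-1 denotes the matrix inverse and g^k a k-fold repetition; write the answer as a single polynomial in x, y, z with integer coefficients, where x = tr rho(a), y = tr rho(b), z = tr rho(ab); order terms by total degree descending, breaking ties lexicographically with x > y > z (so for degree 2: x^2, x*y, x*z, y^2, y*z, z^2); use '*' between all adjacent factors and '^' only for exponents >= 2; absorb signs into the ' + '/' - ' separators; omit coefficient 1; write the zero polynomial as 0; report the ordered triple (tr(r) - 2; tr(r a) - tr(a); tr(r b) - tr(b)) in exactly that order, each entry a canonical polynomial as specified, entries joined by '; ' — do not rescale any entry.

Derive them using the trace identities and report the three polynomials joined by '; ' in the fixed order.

x*y*z - x^2 - z^2; x^2*y*z - x^3 - x*z^2 - y*z + 2*x; 0

so trace(b^-1) = trace(b) = y
so trace(b a b) = trace(b) trace(a b) - trace(a) = y*z - x
so trace(b a b a) = trace(b a) trace(b a) - trace(1)   [split at repeated b] = z^2 - 2
so trace(a^-1 b a b) = trace(b a b) trace(a) - trace(b a b a) = x*y*z - x^2 - z^2 + 2
reduce: trace(a b^-1 a^-1 b) = trace(a^-1 b a) trace(b) - trace(a^-1 b a b) = -x*y*z + x^2 + y^2 + z^2 - 2
trace(b^-1 a^-1 b^-1 a) = trace(a b^-1 a^-1) trace(b) - trace(a b^-1 a^-1 b) = x*y*z - x^2 - z^2 + 2
so trace(a b^-1) = trace(a) trace(b) - trace(a b) = x*y - z
so trace(a^2 b) = trace(a) trace(b a) - trace(b) = x*z - y
trace(a^2) = trace(a) trace(a) - trace(1) = x^2 - 2
trace(b a^2 b) = trace(b) trace(a^2 b) - trace(a^2) = x*y*z - x^2 - y^2 + 2
trace(b a^2 b a) = trace(a) trace(b a b a) - trace(b a b) = x*z^2 - y*z - x
so trace(a^-1 b a^2 b) = trace(b a^2 b) trace(a) - trace(b a^2 b a) = x^2*y*z - x^3 - x*y^2 - x*z^2 + y*z + 3*x
trace(a^2 b^-1 a^-1 b) = trace(a^-1 b a^2) trace(b) - trace(a^-1 b a^2 b) = -x^2*y*z + x^3 + x*y^2 + x*z^2 - 3*x
reduce: trace(b^-1 a^-1 b^-1 a^2) = trace(a^2 b^-1 a^-1) trace(b) - trace(a^2 b^-1 a^-1 b) = x^2*y*z - x^3 - x*z^2 - y*z + 3*x
assemble the triple (trace(r) - 2; trace(r a) - x; trace(r b) - y)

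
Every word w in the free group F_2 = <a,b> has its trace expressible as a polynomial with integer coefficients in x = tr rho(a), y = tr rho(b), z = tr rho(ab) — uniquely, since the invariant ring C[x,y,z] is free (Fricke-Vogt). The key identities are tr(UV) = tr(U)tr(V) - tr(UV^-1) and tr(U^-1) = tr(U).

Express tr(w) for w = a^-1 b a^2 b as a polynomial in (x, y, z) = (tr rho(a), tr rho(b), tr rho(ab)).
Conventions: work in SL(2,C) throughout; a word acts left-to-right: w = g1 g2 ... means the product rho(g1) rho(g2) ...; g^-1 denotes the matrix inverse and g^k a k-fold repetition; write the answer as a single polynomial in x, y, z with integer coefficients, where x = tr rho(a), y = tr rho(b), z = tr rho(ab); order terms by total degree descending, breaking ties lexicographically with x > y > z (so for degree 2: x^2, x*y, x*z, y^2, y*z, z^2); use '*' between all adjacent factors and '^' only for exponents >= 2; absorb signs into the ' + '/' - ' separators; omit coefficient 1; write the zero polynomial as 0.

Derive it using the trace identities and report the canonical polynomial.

x^2*y*z - x^3 - x*y^2 - x*z^2 + y*z + 3*x

trace(b^2 a) = trace(b) * trace(a b) - trace(a)  (reduce the b square) = y*z - x
so trace(b^2) = trace(b) * trace(b) - trace(1)  (reduce the b square) = y^2 - 2
so trace(b a^2 b) = trace(a) * trace(b^2 a) - trace(b^2)  (reduce the a square) = x*y*z - x^2 - y^2 + 2
so trace(b a b a) = trace(b a) * trace(b a) - trace(1)  (split on b) = z^2 - 2
trace(b a^2 b a) = trace(a) * trace(b a b a) - trace(b a b)  (reduce the a square) = x*z^2 - y*z - x
reduce: trace(a^-1 b a^2 b) = trace(b a^2 b) * trace(a) - trace(b a^2 b a)  (eliminate a^-1) = x^2*y*z - x^3 - x*y^2 - x*z^2 + y*z + 3*x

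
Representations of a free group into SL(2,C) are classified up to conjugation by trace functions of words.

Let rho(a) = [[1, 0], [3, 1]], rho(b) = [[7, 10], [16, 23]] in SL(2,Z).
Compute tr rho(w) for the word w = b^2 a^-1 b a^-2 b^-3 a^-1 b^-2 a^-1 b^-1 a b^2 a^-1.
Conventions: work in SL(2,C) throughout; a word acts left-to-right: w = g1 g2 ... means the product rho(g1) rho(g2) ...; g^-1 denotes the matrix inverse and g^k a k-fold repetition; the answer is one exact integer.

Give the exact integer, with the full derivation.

rho(b) = [[7, 10], [16, 23]]
... * rho(b) = [[7, 10], [16, 23]]  ->  [[209, 300], [480, 689]]
... * rho(a^-1) = [[1, 0], [-3, 1]]  ->  [[-691, 300], [-1587, 689]]
... * rho(b) = [[7, 10], [16, 23]]  ->  [[-37, -10], [-85, -23]]
... * rho(a^-1) = [[1, 0], [-3, 1]]  ->  [[-7, -10], [-16, -23]]
... * rho(a^-1) = [[1, 0], [-3, 1]]  ->  [[23, -10], [53, -23]]
... * rho(b^-1) = [[23, -10], [-16, 7]]  ->  [[689, -300], [1587, -691]]
... * rho(b^-1) = [[23, -10], [-16, 7]]  ->  [[20647, -8990], [47557, -20707]]
... * rho(b^-1) = [[23, -10], [-16, 7]]  ->  [[618721, -269400], [1425123, -620519]]
... * rho(a^-1) = [[1, 0], [-3, 1]]  ->  [[1426921, -269400], [3286680, -620519]]
... * rho(b^-1) = [[23, -10], [-16, 7]]  ->  [[37129583, -16155010], [85521944, -37210433]]
... * rho(b^-1) = [[23, -10], [-16, 7]]  ->  [[1112460569, -484380900], [2562371640, -1115692471]]
... * rho(a^-1) = [[1, 0], [-3, 1]]  ->  [[2565603269, -484380900], [5909449053, -1115692471]]
... * rho(b^-1) = [[23, -10], [-16, 7]]  ->  [[66758969587, -29046698990], [153768407755, -66904337827]]
... * rho(a) = [[1, 0], [3, 1]]  ->  [[-20381127383, -29046698990], [-46944605726, -66904337827]]
... * rho(b) = [[7, 10], [16, 23]]  ->  [[-607415075521, -871885350600], [-1399081645314, -2008245827281]]
... * rho(b) = [[7, 10], [16, 23]]  ->  [[-18202071138247, -26127513819010], [-41925504753694, -60180470480603]]
... * rho(a^-1) = [[1, 0], [-3, 1]]  ->  [[60180470318783, -26127513819010], [138615906688115, -60180470480603]]
tr = 60180470318783 + -60180470480603 = -161820

-161820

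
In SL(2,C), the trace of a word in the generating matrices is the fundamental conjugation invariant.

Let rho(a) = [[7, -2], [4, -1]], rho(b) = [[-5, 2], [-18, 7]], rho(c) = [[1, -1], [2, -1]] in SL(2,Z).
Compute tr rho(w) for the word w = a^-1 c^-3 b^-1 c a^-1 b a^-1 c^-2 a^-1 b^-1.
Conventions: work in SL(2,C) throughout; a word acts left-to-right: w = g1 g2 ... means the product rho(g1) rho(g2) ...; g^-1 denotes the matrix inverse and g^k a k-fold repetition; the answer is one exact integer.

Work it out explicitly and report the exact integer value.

-4750

rho(a^-1) = [[-1, 2], [-4, 7]]
... * rho(c^-1) = [[-1, 1], [-2, 1]]  ->  [[-3, 1], [-10, 3]]
... * rho(c^-1) = [[-1, 1], [-2, 1]]  ->  [[1, -2], [4, -7]]
... * rho(c^-1) = [[-1, 1], [-2, 1]]  ->  [[3, -1], [10, -3]]
... * rho(b^-1) = [[7, -2], [18, -5]]  ->  [[3, -1], [16, -5]]
... * rho(c) = [[1, -1], [2, -1]]  ->  [[1, -2], [6, -11]]
... * rho(a^-1) = [[-1, 2], [-4, 7]]  ->  [[7, -12], [38, -65]]
... * rho(b) = [[-5, 2], [-18, 7]]  ->  [[181, -70], [980, -379]]
... * rho(a^-1) = [[-1, 2], [-4, 7]]  ->  [[99, -128], [536, -693]]
... * rho(c^-1) = [[-1, 1], [-2, 1]]  ->  [[157, -29], [850, -157]]
... * rho(c^-1) = [[-1, 1], [-2, 1]]  ->  [[-99, 128], [-536, 693]]
... * rho(a^-1) = [[-1, 2], [-4, 7]]  ->  [[-413, 698], [-2236, 3779]]
... * rho(b^-1) = [[7, -2], [18, -5]]  ->  [[9673, -2664], [52370, -14423]]
tr = 9673 + -14423 = -4750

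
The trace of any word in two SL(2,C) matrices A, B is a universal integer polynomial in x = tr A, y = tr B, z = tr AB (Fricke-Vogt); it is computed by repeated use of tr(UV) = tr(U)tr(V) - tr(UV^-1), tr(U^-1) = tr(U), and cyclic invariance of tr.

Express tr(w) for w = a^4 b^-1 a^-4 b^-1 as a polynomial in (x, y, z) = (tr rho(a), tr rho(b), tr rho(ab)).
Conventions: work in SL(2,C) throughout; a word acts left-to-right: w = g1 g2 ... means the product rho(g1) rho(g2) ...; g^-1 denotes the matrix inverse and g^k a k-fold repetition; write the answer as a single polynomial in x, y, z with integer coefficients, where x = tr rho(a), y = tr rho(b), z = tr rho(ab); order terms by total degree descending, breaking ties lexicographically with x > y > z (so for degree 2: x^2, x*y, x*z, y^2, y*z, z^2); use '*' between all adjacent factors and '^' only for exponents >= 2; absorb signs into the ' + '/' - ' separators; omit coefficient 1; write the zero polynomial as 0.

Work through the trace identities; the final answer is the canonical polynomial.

x^7*y*z - x^8 - x^6*y^2 - x^6*z^2 - 4*x^5*y*z + 8*x^6 + 4*x^4*y^2 + 4*x^4*z^2 + 4*x^3*y*z - 20*x^4 - 4*x^2*y^2 - 4*x^2*z^2 + 16*x^2 + y^2 - 2

trace(b^-1 a) = trace(a) * trace(b) - trace(a b) = x*y - z
trace(a^2 b) = trace(a) * trace(b a) - trace(b) = x*z - y
trace(a^3 b) = trace(a) * trace(a b a) - trace(a b) = x^2*z - x*y - z
trace(a^2) = trace(a) * trace(a) - trace(1) = x^2 - 2
trace(a^3) = trace(a) * trace(a^2) - trace(a) = x^3 - 3*x
trace(a^2 b^2 a) = trace(b) * trace(a^3 b) - trace(a^3) = x^2*y*z - x^3 - x*y^2 - y*z + 3*x
trace(a^2 b^2) = trace(b) * trace(a^2 b) - trace(a^2) = x*y*z - x^2 - y^2 + 2
trace(b a^4 b) = trace(a) * trace(a^2 b^2 a) - trace(a^2 b^2) = x^3*y*z - x^4 - x^2*y^2 - 2*x*y*z + 4*x^2 + y^2 - 2
trace(b a b a) = trace(a b) * trace(a b) - trace(1) = z^2 - 2
trace(b a b) = trace(b) * trace(a b) - trace(a) = y*z - x
trace(a b a b a) = trace(a) * trace(b a b a) - trace(b a b) = x*z^2 - y*z - x
trace(b a b a^3) = trace(a) * trace(a b a b a) - trace(a b a b) = x^2*z^2 - x*y*z - x^2 - z^2 + 2
trace(b a^4 b a) = trace(a) * trace(b a b a^3) - trace(b a b a^2) = x^3*z^2 - x^2*y*z - x^3 - 2*x*z^2 + y*z + 3*x
trace(a^-1 b a^4 b) = trace(b a^4 b) * trace(a) - trace(b a^4 b a) = x^4*y*z - x^5 - x^3*y^2 - x^3*z^2 - x^2*y*z + 5*x^3 + x*y^2 + 2*x*z^2 - y*z - 5*x
trace(a^4 b a^-2 b) = trace(a^-1 b a^4 b) * trace(a) - trace(a^-1 b a^4 b a) = x^5*y*z - x^6 - x^4*y^2 - x^4*z^2 - 2*x^3*y*z + 6*x^4 + 2*x^2*y^2 + 2*x^2*z^2 + x*y*z - 9*x^2 - y^2 + 2
trace(b^-1 a^4 b a^-2) = trace(a^4 b a^-2) * trace(b) - trace(a^4 b a^-2 b) = -x^5*y*z + x^6 + x^4*y^2 + x^4*z^2 + 2*x^3*y*z - 6*x^4 - 2*x^2*y^2 - 2*x^2*z^2 + 9*x^2 - 2
trace(b^-1 a^4 b a^-1) = trace(a^4 b a^-1) * trace(b) - trace(a^4 b a^-1 b) = -x^4*y*z + x^5 + x^3*y^2 + x^3*z^2 + 2*x^2*y*z - 5*x^3 - 2*x*y^2 - 2*x*z^2 + 5*x
trace(a^-3 b^-1 a^4 b) = trace(b^-1 a^4 b a^-2) * trace(a) - trace(b^-1 a^4 b a^-1) = -x^6*y*z + x^7 + x^5*y^2 + x^5*z^2 + 3*x^4*y*z - 7*x^5 - 3*x^3*y^2 - 3*x^3*z^2 - 2*x^2*y*z + 14*x^3 + 2*x*y^2 + 2*x*z^2 - 7*x
trace(a^-3 b^-1 a^4 b^-1) = trace(a^-3 b^-1 a^4) * trace(b) - trace(a^-3 b^-1 a^4 b) = x^6*y*z - x^7 - x^5*y^2 - x^5*z^2 - 3*x^4*y*z + 7*x^5 + 3*x^3*y^2 + 3*x^3*z^2 + 2*x^2*y*z - 14*x^3 - x*y^2 - 2*x*z^2 - y*z + 7*x
trace(b^-1 a^3) = trace(a^3) * trace(b) - trace(a^3 b) = x^3*y - x^2*z - 2*x*y + z
trace(b^-1 a^4 b^-1 a^-1) = trace(a^-1 b^-1 a^4) * trace(b) - trace(a^-1 b^-1 a^4 b) = x^4*y*z - x^5 - x^3*z^2 - 3*x^2*y*z + 5*x^3 + 2*x*z^2 + y*z - 5*x
trace(a^4) = trace(a) * trace(a^3) - trace(a^2) = x^4 - 4*x^2 + 2
trace(a^4 b) = trace(a) * trace(a^2 b a) - trace(a^2 b) = x^3*z - x^2*y - 2*x*z + y
trace(b^-1 a^4) = trace(a^4) * trace(b) - trace(a^4 b) = x^4*y - x^3*z - 3*x^2*y + 2*x*z + y
trace(b^-1 a^4 b^-1) = trace(b^-1 a^4) * trace(b) - trace(b^-1 a^4 b) = x^4*y^2 - x^3*y*z - x^4 - 3*x^2*y^2 + 2*x*y*z + 4*x^2 + y^2 - 2
trace(a^-2 b^-1 a^4 b^-1) = trace(b^-1 a^4 b^-1 a^-1) * trace(a) - trace(b^-1 a^4 b^-1) = x^5*y*z - x^6 - x^4*y^2 - x^4*z^2 - 2*x^3*y*z + 6*x^4 + 3*x^2*y^2 + 2*x^2*z^2 - x*y*z - 9*x^2 - y^2 + 2
trace(a^4 b^-1 a^-4 b^-1) = trace(a^-3 b^-1 a^4 b^-1) * trace(a) - trace(a^-3 b^-1 a^4 b^-1 a) = x^7*y*z - x^8 - x^6*y^2 - x^6*z^2 - 4*x^5*y*z + 8*x^6 + 4*x^4*y^2 + 4*x^4*z^2 + 4*x^3*y*z - 20*x^4 - 4*x^2*y^2 - 4*x^2*z^2 + 16*x^2 + y^2 - 2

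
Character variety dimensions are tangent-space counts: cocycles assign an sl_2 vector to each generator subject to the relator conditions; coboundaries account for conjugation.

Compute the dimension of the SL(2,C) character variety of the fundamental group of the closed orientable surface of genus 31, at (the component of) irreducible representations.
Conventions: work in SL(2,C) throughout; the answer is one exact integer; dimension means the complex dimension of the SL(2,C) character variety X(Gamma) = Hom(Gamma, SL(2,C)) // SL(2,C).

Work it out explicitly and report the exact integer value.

180

The genus-31 surface group: 2g = 62 generators, one relator prod [a_i, b_i].
Before the relator condition, cocycle space has dim 3*62 = 186.
At an irreducible rho, H^2 = coker(d_2) vanishes (Poincare duality: H^2 is dual to H^0 = invariants = 0), so d_2 is surjective onto sl_2 and dim Z^1 = 186 - 3 = 183.
Coboundaries contribute dim B^1 = 3 (injective at irreducible rho).
dim H^1 = 183 - 3 = 180 = dim X.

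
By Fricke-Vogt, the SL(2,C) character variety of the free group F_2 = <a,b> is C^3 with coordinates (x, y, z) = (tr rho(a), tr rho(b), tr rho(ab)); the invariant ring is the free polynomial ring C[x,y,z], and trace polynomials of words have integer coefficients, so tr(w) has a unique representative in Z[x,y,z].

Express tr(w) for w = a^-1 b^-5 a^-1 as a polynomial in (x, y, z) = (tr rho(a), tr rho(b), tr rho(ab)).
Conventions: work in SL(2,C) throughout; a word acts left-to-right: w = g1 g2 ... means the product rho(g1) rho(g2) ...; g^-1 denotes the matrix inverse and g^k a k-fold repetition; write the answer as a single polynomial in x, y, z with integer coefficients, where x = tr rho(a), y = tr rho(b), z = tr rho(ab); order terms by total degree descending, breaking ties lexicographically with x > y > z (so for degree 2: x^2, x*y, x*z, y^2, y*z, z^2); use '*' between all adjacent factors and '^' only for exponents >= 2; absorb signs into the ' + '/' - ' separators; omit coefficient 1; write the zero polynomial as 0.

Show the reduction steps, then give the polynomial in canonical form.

x*y^4*z - x^2*y^3 - y^5 - 3*x*y^2*z + 2*x^2*y + 5*y^3 + x*z - 5*y

tr(a^-1) = tr(a) = x
so tr(a^-1 b) = tr(b) * tr(a) - tr(b a)   [inverse elimination on a] = x*y - z
reduce: tr(b^-1 a^-1) = tr(a^-1) * tr(b) - tr(a^-1 b)   [inverse elimination on b] = z
so tr(b^-2 a^-1) = tr(b^-1 a^-1) * tr(b) - tr(b^-1 a^-1 b)   [inverse elimination on b] = y*z - x
so tr(b^-2) = tr(b^-1) * tr(b) - tr(1)   [inverse elimination on b] = y^2 - 2
so tr(a^-2 b^-2) = tr(b^-2 a^-1) * tr(a) - tr(b^-2)   [inverse elimination on a] = x*y*z - x^2 - y^2 + 2
tr(a^-2 b^-1) = tr(a^-1 b^-1) * tr(a) - tr(a^-1 b^-1 a)   [inverse elimination on a] = x*z - y
reduce: tr(b^-2 a^-2 b^-1) = tr(a^-2 b^-2) * tr(b) - tr(a^-2 b^-1)   [inverse elimination on b] = x*y^2*z - x^2*y - y^3 - x*z + 3*y
reduce: tr(b^-3 a^-2 b^-1) = tr(b^-2 a^-2 b^-1) * tr(b) - tr(b^-2 a^-2)   [inverse elimination on b] = x*y^3*z - x^2*y^2 - y^4 - 2*x*y*z + x^2 + 4*y^2 - 2
tr(a^-1 b^-5 a^-1) = tr(b^-3 a^-2 b^-1) * tr(b) - tr(b^-3 a^-2)   [inverse elimination on b] = x*y^4*z - x^2*y^3 - y^5 - 3*x*y^2*z + 2*x^2*y + 5*y^3 + x*z - 5*y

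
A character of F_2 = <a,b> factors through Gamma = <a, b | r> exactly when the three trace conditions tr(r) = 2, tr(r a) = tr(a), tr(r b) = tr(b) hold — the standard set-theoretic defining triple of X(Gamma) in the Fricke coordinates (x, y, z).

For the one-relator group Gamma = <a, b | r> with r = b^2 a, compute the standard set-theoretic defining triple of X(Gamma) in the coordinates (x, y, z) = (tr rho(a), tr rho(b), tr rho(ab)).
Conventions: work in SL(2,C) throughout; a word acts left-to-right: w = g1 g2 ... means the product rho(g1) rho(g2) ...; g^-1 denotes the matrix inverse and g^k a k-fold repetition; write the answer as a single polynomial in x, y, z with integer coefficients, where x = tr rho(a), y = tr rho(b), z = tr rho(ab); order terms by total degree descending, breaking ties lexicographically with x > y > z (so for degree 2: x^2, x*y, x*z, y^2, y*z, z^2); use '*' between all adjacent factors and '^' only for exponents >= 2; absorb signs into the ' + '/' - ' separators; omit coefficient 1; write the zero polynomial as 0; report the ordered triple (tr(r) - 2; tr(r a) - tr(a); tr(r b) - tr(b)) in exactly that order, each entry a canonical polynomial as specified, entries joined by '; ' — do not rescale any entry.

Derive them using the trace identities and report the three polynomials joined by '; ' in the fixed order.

y*z - x - 2; x*y*z - x^2 - y^2 - x + 2; y^2*z - x*y - y - z

tr(b^2 a) = tr(b) * tr(a b) - tr(a) = y*z - x
tr(a^2 b) = tr(a) * tr(b a) - tr(b) = x*z - y
tr(a^2) = tr(a) * tr(a) - tr(1) = x^2 - 2
tr(b^2 a^2) = tr(b) * tr(a^2 b) - tr(a^2) = x*y*z - x^2 - y^2 + 2
tr(b^2 a b) = tr(b) * tr(a b^2) - tr(a b) = y^2*z - x*y - z
assemble the triple (tr(r) - 2; tr(r a) - x; tr(r b) - y)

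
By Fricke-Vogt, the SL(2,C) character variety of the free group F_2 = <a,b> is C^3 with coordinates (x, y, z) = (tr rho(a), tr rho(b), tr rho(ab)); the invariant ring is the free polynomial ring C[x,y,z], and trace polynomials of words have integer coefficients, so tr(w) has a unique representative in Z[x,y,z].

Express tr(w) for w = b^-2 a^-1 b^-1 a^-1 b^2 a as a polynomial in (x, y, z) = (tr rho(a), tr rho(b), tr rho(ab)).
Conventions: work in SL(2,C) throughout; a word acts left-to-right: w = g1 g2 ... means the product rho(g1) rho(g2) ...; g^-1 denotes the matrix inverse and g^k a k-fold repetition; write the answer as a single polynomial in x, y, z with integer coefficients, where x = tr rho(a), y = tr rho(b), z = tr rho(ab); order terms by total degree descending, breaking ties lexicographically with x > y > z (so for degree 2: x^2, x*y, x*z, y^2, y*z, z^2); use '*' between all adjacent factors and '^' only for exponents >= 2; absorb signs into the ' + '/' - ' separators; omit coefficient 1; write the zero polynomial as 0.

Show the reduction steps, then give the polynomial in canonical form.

-x*y^3*z^2 + x^2*y^2*z + y^4*z + y^2*z^3 - 4*y^2*z + z

reduce: trace(a^2 b) = trace(a)*trace(b a) - trace(b) = x*z - y
trace(a^2) = trace(a)*trace(a) - trace(1) = x^2 - 2
reduce: trace(a b^2 a) = trace(b)*trace(a^2 b) - trace(a^2) = x*y*z - x^2 - y^2 + 2
trace(a b a b) = trace(a b)*trace(a b) - trace(1) = z^2 - 2
trace(a b^2 a b) = trace(b)*trace(a b a b) - trace(a b a) = y*z^2 - x*z - y
trace(b^-1 a b^2 a) = trace(a b^2 a)*trace(b) - trace(a b^2 a b) = x*y^2*z - x^2*y - y^3 - y*z^2 + x*z + 3*y
trace(b^2 a b^-2 a) = trace(b^-1 a b^2 a)*trace(b) - trace(b^-1 a b^2 a b) = x*y^3*z - x^2*y^2 - y^4 - y^2*z^2 + x^2 + 4*y^2 - 2
reduce: trace(b^2 a b^-2 a^-1) = trace(b^2 a b^-2)*trace(a) - trace(b^2 a b^-2 a) = -x*y^3*z + x^2*y^2 + y^4 + y^2*z^2 - 4*y^2 + 2
reduce: trace(a^-1 b^2 a b^-2 a^-1) = trace(b^2 a b^-2 a^-1)*trace(a) - trace(b^2 a b^-2) = -x^2*y^3*z + x^3*y^2 + x*y^4 + x*y^2*z^2 - 4*x*y^2 + x
reduce: trace(b^2) = trace(b)*trace(b) - trace(1) = y^2 - 2
reduce: trace(a b^2) = trace(b)*trace(a b) - trace(a) = y*z - x
trace(b^2 a b) = trace(b)*trace(a b^2) - trace(a b) = y^2*z - x*y - z
trace(a^-1 b^2 a b) = trace(b^2 a b)*trace(a) - trace(b^2 a b a) = x*y^2*z - x^2*y - y*z^2 + y
trace(a^-1 b^2 a b^-1) = trace(a^-1 b^2 a)*trace(b) - trace(a^-1 b^2 a b) = -x*y^2*z + x^2*y + y^3 + y*z^2 - 3*y
trace(b^2 a^2 b) = trace(b)*trace(b a^2 b) - trace(b a^2) = x*y^2*z - x^2*y - y^3 - x*z + 3*y
trace(a^2 b a b) = trace(a)*trace(b a b a) - trace(b a b) = x*z^2 - y*z - x
reduce: trace(a^2 b a) = trace(a)*trace(a b a) - trace(a b) = x^2*z - x*y - z
so trace(b^2 a^2 b a) = trace(b)*trace(a^2 b a b) - trace(a^2 b a) = x*y*z^2 - x^2*z - y^2*z + z
so trace(a b a^-1 b^2 a) = trace(b^2 a^2 b)*trace(a) - trace(b^2 a^2 b a) = x^2*y^2*z - x^3*y - x*y^3 - x*y*z^2 + y^2*z + 3*x*y - z
so trace(b^2 a b a b) = trace(b)*trace(a b a b^2) - trace(a b a b) = y^2*z^2 - x*y*z - y^2 - z^2 + 2
trace(a b a b a b) = trace(a b)*trace(a b a b) - trace(a^-1 b^-1) = z^3 - 3*z
reduce: trace(b^2 a b a b a) = trace(b)*trace(a b a b a b) - trace(a b a b a) = y*z^3 - x*z^2 - 2*y*z + x
so trace(a b a^-1 b^2 a b) = trace(b^2 a b a b)*trace(a) - trace(b^2 a b a b a) = x*y^2*z^2 - x^2*y*z - y*z^3 - x*y^2 + 2*y*z + x
so trace(a b a^-1 b^2 a b^-1) = trace(a b a^-1 b^2 a)*trace(b) - trace(a b a^-1 b^2 a b) = x^2*y^3*z - x^3*y^2 - x*y^4 - 2*x*y^2*z^2 + x^2*y*z + y^3*z + y*z^3 + 4*x*y^2 - 3*y*z - x
trace(b a^-1 b^2 a b^-2 a) = trace(a b a^-1 b^2 a b^-1)*trace(b) - trace(a b a^-1 b^2 a) = x^2*y^4*z - x^3*y^3 - x*y^5 - 2*x*y^3*z^2 + y^4*z + y^2*z^3 + x^3*y + 5*x*y^3 + x*y*z^2 - 4*y^2*z - 4*x*y + z
so trace(a^-1 b^2 a b^-2 a^-1 b) = trace(b a^-1 b^2 a b^-2)*trace(a) - trace(b a^-1 b^2 a b^-2 a) = -x^2*y^4*z + x^3*y^3 + x*y^5 + 2*x*y^3*z^2 - x^2*y^2*z - y^4*z - y^2*z^3 - 4*x*y^3 + 4*y^2*z + x*y - z
reduce: trace(b^-2 a^-1 b^-1 a^-1 b^2 a) = trace(a^-1 b^2 a b^-2 a^-1)*trace(b) - trace(a^-1 b^2 a b^-2 a^-1 b) = -x*y^3*z^2 + x^2*y^2*z + y^4*z + y^2*z^3 - 4*y^2*z + z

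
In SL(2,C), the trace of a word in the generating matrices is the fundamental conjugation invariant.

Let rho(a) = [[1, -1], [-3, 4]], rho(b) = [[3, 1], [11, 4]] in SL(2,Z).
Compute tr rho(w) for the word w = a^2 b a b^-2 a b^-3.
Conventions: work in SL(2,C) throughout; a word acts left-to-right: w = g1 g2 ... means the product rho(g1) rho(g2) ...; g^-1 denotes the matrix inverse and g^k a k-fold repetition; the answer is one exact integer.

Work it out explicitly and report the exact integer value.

4896402

rho(a) = [[1, -1], [-3, 4]]
... * rho(a) = [[1, -1], [-3, 4]]  ->  [[4, -5], [-15, 19]]
... * rho(b) = [[3, 1], [11, 4]]  ->  [[-43, -16], [164, 61]]
... * rho(a) = [[1, -1], [-3, 4]]  ->  [[5, -21], [-19, 80]]
... * rho(b^-1) = [[4, -1], [-11, 3]]  ->  [[251, -68], [-956, 259]]
... * rho(b^-1) = [[4, -1], [-11, 3]]  ->  [[1752, -455], [-6673, 1733]]
... * rho(a) = [[1, -1], [-3, 4]]  ->  [[3117, -3572], [-11872, 13605]]
... * rho(b^-1) = [[4, -1], [-11, 3]]  ->  [[51760, -13833], [-197143, 52687]]
... * rho(b^-1) = [[4, -1], [-11, 3]]  ->  [[359203, -93259], [-1368129, 355204]]
... * rho(b^-1) = [[4, -1], [-11, 3]]  ->  [[2462661, -638980], [-9379760, 2433741]]
tr = 2462661 + 2433741 = 4896402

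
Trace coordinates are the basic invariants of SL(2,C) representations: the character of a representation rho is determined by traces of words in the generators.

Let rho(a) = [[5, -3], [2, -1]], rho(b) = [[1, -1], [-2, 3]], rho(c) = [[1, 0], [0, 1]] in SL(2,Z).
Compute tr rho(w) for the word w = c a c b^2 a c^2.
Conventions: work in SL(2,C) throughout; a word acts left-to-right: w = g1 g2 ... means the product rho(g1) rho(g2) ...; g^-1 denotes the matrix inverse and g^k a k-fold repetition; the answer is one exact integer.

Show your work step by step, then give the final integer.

66

rho(c) = [[1, 0], [0, 1]]
... * rho(a) = [[5, -3], [2, -1]]  ->  [[5, -3], [2, -1]]
... * rho(c) = [[1, 0], [0, 1]]  ->  [[5, -3], [2, -1]]
... * rho(b) = [[1, -1], [-2, 3]]  ->  [[11, -14], [4, -5]]
... * rho(b) = [[1, -1], [-2, 3]]  ->  [[39, -53], [14, -19]]
... * rho(a) = [[5, -3], [2, -1]]  ->  [[89, -64], [32, -23]]
... * rho(c) = [[1, 0], [0, 1]]  ->  [[89, -64], [32, -23]]
... * rho(c) = [[1, 0], [0, 1]]  ->  [[89, -64], [32, -23]]
tr = 89 + -23 = 66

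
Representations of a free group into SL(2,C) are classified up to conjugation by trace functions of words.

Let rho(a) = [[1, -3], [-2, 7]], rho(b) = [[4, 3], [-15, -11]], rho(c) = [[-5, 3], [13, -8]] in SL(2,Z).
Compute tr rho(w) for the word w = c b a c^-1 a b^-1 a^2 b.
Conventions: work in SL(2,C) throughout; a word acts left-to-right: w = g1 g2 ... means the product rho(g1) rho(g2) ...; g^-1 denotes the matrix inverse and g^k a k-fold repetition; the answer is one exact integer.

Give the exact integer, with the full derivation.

1550873

rho(c) = [[-5, 3], [13, -8]]
... * rho(b) = [[4, 3], [-15, -11]]  ->  [[-65, -48], [172, 127]]
... * rho(a) = [[1, -3], [-2, 7]]  ->  [[31, -141], [-82, 373]]
... * rho(c^-1) = [[-8, -3], [-13, -5]]  ->  [[1585, 612], [-4193, -1619]]
... * rho(a) = [[1, -3], [-2, 7]]  ->  [[361, -471], [-955, 1246]]
... * rho(b^-1) = [[-11, -3], [15, 4]]  ->  [[-11036, -2967], [29195, 7849]]
... * rho(a) = [[1, -3], [-2, 7]]  ->  [[-5102, 12339], [13497, -32642]]
... * rho(a) = [[1, -3], [-2, 7]]  ->  [[-29780, 101679], [78781, -268985]]
... * rho(b) = [[4, 3], [-15, -11]]  ->  [[-1644305, -1207809], [4349899, 3195178]]
tr = -1644305 + 3195178 = 1550873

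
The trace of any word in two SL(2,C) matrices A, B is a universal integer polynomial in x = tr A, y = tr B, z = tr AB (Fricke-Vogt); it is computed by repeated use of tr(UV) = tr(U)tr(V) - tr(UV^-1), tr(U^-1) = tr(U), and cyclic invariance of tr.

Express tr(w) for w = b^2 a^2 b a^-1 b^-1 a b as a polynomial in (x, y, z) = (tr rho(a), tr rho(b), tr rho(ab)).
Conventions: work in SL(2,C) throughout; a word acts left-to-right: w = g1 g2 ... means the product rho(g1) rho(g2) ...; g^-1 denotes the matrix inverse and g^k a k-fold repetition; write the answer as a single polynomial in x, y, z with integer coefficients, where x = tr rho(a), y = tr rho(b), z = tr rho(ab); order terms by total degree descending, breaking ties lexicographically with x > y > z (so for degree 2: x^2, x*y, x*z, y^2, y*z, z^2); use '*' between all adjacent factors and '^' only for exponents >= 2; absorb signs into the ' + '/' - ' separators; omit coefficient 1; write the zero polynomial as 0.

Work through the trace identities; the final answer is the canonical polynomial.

-x^2*y^3*z^2 + 2*x^3*y^2*z + 2*x*y^4*z + x*y^2*z^3 - x^4*y - 2*x^2*y^3 - y^5 - y^3*z^2 - x^3*z - 6*x*y^2*z - x*z^3 + 5*x^2*y + 5*y^3 + 2*y*z^2 + 3*x*z - 5*y

apply: trace(b a b) = trace(b)*trace(a b) - trace(a) = y*z - x
use: trace(b^3 a) = trace(b)*trace(b a b) - trace(b a) = y^2*z - x*y - z
trace(b^2) = trace(b)*trace(b) - trace(1) = y^2 - 2
trace(b^3) = trace(b)*trace(b^2) - trace(b) = y^3 - 3*y
trace(b^2 a^2 b) = trace(a)*trace(b^3 a) - trace(b^3) = x*y^2*z - x^2*y - y^3 - x*z + 3*y
apply: trace(a^2 b) = trace(a)*trace(b a) - trace(b) = x*z - y
use: trace(a^2) = trace(a)*trace(a) - trace(1) = x^2 - 2
apply: trace(b^2 a^2) = trace(b)*trace(a^2 b) - trace(a^2) = x*y*z - x^2 - y^2 + 2
apply: trace(b^3 a^2 b) = trace(b)*trace(b^2 a^2 b) - trace(b^2 a^2) = x*y^3*z - x^2*y^2 - y^4 - 2*x*y*z + x^2 + 4*y^2 - 2
trace(a b a b) = trace(a b)*trace(a b) - trace(1)   [split at repeated a] = z^2 - 2
use: trace(a b a b^2) = trace(b)*trace(a b a b) - trace(a b a) = y*z^2 - x*z - y
trace(b a b^3 a) = trace(b)*trace(a b a b^2) - trace(a b a b) = y^2*z^2 - x*y*z - y^2 - z^2 + 2
trace(b a b^3) = trace(b)*trace(b^2 a b) - trace(b^2 a) = y^3*z - x*y^2 - 2*y*z + x
use: trace(a b^3 a^2 b) = trace(a)*trace(b a b^3 a) - trace(b a b^3) = x*y^2*z^2 - x^2*y*z - y^3*z - x*z^2 + 2*y*z + x
trace(a^3 b) = trace(a)*trace(b a^2) - trace(b a) = x^2*z - x*y - z
use: trace(a^3) = trace(a)*trace(a^2) - trace(a) = x^3 - 3*x
apply: trace(a^3 b^2) = trace(b)*trace(a^3 b) - trace(a^3) = x^2*y*z - x^3 - x*y^2 - y*z + 3*x
use: trace(a b^3 a^2) = trace(b)*trace(a^3 b^2) - trace(a^3 b) = x^2*y^2*z - x^3*y - x*y^3 - x^2*z - y^2*z + 4*x*y + z
trace(b a b^3 a^2 b) = trace(b)*trace(a b^3 a^2 b) - trace(a b^3 a^2) = x*y^3*z^2 - 2*x^2*y^2*z - y^4*z + x^3*y + x*y^3 - x*y*z^2 + x^2*z + 3*y^2*z - 3*x*y - z
trace(b a b a b a) = trace(a b a b)*trace(a b) - trace(b a)   [split at repeated a] = z^3 - 3*z
trace(a^2 b a b a b) = trace(a)*trace(b a b a b a) - trace(b a b a b) = x*z^3 - y*z^2 - 2*x*z + y
apply: trace(a b a b a) = trace(a)*trace(b a b a) - trace(b a b) = x*z^2 - y*z - x
trace(a^2 b a b a) = trace(a)*trace(a b a b a) - trace(a b a b) = x^2*z^2 - x*y*z - x^2 - z^2 + 2
apply: trace(a^2 b a b a b^2) = trace(b)*trace(a^2 b a b a b) - trace(a^2 b a b a) = x*y*z^3 - x^2*z^2 - y^2*z^2 - x*y*z + x^2 + y^2 + z^2 - 2
trace(b a b^3 a^2 b a) = trace(b)*trace(a^2 b a b a b^2) - trace(a^2 b a b a b) = x*y^2*z^3 - x^2*y*z^2 - y^3*z^2 - x*y^2*z - x*z^3 + x^2*y + y^3 + 2*y*z^2 + 2*x*z - 3*y
use: trace(a b^3 a^2 b a^-1 b) = trace(b a b^3 a^2 b)*trace(a) - trace(b a b^3 a^2 b a) = x^2*y^3*z^2 - 2*x^3*y^2*z - x*y^4*z - x*y^2*z^3 + x^4*y + x^2*y^3 + y^3*z^2 + x^3*z + 4*x*y^2*z + x*z^3 - 4*x^2*y - y^3 - 2*y*z^2 - 3*x*z + 3*y
apply: trace(b^2 a^2 b a^-1 b^-1 a b) = trace(a b^3 a^2 b a^-1)*trace(b) - trace(a b^3 a^2 b a^-1 b) = -x^2*y^3*z^2 + 2*x^3*y^2*z + 2*x*y^4*z + x*y^2*z^3 - x^4*y - 2*x^2*y^3 - y^5 - y^3*z^2 - x^3*z - 6*x*y^2*z - x*z^3 + 5*x^2*y + 5*y^3 + 2*y*z^2 + 3*x*z - 5*y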